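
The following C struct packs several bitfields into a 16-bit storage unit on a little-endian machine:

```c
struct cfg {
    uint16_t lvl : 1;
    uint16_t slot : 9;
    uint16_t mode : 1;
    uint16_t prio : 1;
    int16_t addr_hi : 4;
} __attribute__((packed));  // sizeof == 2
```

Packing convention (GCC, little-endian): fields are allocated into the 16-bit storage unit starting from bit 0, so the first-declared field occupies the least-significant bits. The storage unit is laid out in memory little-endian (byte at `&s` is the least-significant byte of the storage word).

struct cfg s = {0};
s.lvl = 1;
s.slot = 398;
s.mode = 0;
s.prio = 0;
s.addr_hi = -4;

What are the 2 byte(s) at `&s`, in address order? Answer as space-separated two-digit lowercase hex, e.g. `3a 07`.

[0+:1] lvl=1 & 0x1 = 0x1; word=0x0001
[1+:9] slot=398 & 0x1ff = 0x18e; word=0x031d
[10+:1] mode=0 & 0x1 = 0x0; word=0x031d
[11+:1] prio=0 & 0x1 = 0x0; word=0x031d
[12+:4] addr_hi=-4 & 0xf = 0xc; word=0xc31d
word = 0xc31d → little-endian bytes:
  [0]=0x1d  [1]=0xc3

1d c3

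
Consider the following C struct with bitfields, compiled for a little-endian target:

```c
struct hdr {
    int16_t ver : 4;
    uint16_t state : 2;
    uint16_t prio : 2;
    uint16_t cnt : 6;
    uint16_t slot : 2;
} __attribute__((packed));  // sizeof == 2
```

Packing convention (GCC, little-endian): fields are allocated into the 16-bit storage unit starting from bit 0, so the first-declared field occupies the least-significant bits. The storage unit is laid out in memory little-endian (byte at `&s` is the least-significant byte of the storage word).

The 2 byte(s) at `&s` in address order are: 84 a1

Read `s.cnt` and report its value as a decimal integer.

33

[0]=0x84 [1]=0xa1 (little-endian) → word 0xa184
ver:4 @ bit 0 → (0xa184>>0)&0xf = 0x4
state:2 @ bit 4 → (0xa184>>4)&0x3 = 0x0
prio:2 @ bit 6 → (0xa184>>6)&0x3 = 0x2
cnt:6 @ bit 8 → (0xa184>>8)&0x3f = 0x21  ←
slot:2 @ bit 14 → (0xa184>>14)&0x3 = 0x2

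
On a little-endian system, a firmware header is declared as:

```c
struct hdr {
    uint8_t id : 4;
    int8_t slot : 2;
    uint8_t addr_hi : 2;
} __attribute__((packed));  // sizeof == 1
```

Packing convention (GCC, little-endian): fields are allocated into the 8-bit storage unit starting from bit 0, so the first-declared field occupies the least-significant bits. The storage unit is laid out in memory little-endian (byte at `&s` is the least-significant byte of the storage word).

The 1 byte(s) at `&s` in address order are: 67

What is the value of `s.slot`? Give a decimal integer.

-2

[0]=0x67 (little-endian) → word 0x67
id [0+:4] = (word>>0) & 0xf = 7
slot [4+:2] = (word>>4) & 0x3 = 2  ←
addr_hi [6+:2] = (word>>6) & 0x3 = 1
slot signed 2b, MSB=1: 2 - 4 = -2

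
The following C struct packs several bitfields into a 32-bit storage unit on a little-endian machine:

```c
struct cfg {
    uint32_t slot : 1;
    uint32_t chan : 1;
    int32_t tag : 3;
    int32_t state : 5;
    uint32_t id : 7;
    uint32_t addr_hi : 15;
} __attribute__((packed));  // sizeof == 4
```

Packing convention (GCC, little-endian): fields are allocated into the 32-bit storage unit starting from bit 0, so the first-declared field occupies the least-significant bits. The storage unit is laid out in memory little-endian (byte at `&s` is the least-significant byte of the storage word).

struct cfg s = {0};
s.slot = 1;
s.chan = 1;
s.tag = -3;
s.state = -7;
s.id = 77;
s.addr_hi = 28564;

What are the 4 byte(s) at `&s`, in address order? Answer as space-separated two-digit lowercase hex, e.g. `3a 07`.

slot:1 = 1 → 0x1 << 0 → word 0x00000001
chan:1 = 1 → 0x1 << 1 → word 0x00000003
tag:3 = -3 → 0x5 << 2 → word 0x00000017
state:5 = -7 → 0x19 << 5 → word 0x00000337
id:7 = 77 → 0x4d << 10 → word 0x00013737
addr_hi:15 = 28564 → 0x6f94 << 17 → word 0xdf293737
word = 0xdf293737 → little-endian bytes:
  [0]=0x37  [1]=0x37  [2]=0x29  [3]=0xdf

37 37 29 df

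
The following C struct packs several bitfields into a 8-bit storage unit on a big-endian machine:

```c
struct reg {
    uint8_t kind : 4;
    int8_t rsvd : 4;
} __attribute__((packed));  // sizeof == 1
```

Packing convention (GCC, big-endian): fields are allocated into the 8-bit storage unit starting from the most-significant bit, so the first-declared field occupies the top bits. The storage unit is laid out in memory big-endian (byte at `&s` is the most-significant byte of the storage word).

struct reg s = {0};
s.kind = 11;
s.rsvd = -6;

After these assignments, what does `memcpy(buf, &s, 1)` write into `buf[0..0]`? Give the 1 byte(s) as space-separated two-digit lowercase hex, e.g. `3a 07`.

kind:4 = 11 → 0xb << 4 → word 0xb0
rsvd:4 = -6 → 0xa << 0 → word 0xba
word = 0xba → big-endian bytes:
  [0]=0xba

ba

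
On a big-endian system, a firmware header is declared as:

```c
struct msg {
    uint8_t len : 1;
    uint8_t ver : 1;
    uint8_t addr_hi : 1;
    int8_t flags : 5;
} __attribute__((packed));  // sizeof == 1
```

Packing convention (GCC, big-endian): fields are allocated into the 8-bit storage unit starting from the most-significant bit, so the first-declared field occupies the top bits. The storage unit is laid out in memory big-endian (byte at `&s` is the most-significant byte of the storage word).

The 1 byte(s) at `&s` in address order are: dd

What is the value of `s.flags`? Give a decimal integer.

-3

[0]=0xdd (big-endian) → word 0xdd
len:1 @ bit 7 → (0xdd>>7)&0x1 = 0x1
ver:1 @ bit 6 → (0xdd>>6)&0x1 = 0x1
addr_hi:1 @ bit 5 → (0xdd>>5)&0x1 = 0x0
flags:5 @ bit 0 → (0xdd>>0)&0x1f = 0x1d  ←
flags signed 5b, MSB=1: 29 - 32 = -3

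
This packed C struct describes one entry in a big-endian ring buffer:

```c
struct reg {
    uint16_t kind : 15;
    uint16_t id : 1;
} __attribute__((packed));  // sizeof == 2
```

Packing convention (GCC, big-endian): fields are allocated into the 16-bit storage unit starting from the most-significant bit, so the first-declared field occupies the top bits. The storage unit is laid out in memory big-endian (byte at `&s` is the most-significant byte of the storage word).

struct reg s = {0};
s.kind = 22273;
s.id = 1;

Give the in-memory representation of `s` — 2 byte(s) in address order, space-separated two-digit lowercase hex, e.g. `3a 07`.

kind (15b) val=22273 bits=0x5701 at bit 1: 0xae02
id (1b) val=1 bits=0x1 at bit 0: 0xae03
word = 0xae03 → big-endian bytes:
  [0]=0xae  [1]=0x03

ae 03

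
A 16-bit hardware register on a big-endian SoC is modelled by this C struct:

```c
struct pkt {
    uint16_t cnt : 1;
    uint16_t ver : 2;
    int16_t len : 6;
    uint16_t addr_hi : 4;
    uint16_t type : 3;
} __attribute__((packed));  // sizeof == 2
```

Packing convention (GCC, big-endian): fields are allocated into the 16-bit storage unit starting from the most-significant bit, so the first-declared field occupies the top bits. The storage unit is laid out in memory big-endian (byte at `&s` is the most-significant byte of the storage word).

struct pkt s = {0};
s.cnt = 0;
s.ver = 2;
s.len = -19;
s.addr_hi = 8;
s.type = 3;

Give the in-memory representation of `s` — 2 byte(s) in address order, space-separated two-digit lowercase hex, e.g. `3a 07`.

[15+:1] cnt=0 & 0x1 = 0x0; word=0x0000
[13+:2] ver=2 & 0x3 = 0x2; word=0x4000
[7+:6] len=-19 & 0x3f = 0x2d; word=0x5680
[3+:4] addr_hi=8 & 0xf = 0x8; word=0x56c0
[0+:3] type=3 & 0x7 = 0x3; word=0x56c3
word = 0x56c3 → big-endian bytes:
  [0]=0x56  [1]=0xc3

56 c3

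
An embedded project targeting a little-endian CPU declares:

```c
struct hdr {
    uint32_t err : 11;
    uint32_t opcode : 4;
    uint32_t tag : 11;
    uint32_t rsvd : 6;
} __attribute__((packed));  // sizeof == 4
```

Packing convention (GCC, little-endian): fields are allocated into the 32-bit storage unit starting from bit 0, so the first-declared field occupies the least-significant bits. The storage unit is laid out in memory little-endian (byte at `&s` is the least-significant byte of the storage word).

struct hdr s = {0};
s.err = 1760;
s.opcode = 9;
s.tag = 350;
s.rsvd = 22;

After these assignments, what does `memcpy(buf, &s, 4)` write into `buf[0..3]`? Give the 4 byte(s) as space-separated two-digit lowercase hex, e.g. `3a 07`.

e0 4e af 58

err (11b) val=1760 bits=0x6e0 at bit 0: 0x000006e0
opcode (4b) val=9 bits=0x9 at bit 11: 0x00004ee0
tag (11b) val=350 bits=0x15e at bit 15: 0x00af4ee0
rsvd (6b) val=22 bits=0x16 at bit 26: 0x58af4ee0
word = 0x58af4ee0 → little-endian bytes:
  [0]=0xe0  [1]=0x4e  [2]=0xaf  [3]=0x58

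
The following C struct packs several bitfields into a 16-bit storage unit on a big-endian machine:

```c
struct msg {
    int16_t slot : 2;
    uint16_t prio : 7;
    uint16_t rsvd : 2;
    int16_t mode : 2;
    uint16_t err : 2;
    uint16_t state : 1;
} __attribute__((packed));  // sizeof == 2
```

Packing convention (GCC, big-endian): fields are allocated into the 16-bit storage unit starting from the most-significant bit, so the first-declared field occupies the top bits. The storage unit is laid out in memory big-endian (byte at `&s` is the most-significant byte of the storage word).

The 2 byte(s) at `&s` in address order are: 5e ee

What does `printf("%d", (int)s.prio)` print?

[0]=0x5e [1]=0xee (big-endian) → word 0x5eee
slot:2 @ bit 14 → (0x5eee>>14)&0x3 = 0x1
prio:7 @ bit 7 → (0x5eee>>7)&0x7f = 0x3d  ←
rsvd:2 @ bit 5 → (0x5eee>>5)&0x3 = 0x3
mode:2 @ bit 3 → (0x5eee>>3)&0x3 = 0x1
err:2 @ bit 1 → (0x5eee>>1)&0x3 = 0x3
state:1 @ bit 0 → (0x5eee>>0)&0x1 = 0x0

61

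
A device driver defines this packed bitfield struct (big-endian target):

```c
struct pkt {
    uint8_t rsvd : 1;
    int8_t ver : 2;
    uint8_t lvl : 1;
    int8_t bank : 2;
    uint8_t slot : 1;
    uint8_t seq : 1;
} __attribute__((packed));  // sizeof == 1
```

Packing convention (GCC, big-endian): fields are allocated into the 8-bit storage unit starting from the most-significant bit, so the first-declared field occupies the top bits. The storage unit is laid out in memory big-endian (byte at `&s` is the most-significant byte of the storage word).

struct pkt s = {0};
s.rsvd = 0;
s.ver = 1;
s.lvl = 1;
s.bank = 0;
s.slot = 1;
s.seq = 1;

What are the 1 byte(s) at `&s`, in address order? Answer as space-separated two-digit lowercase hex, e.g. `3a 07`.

33

[7+:1] rsvd=0 & 0x1 = 0x0; word=0x00
[5+:2] ver=1 & 0x3 = 0x1; word=0x20
[4+:1] lvl=1 & 0x1 = 0x1; word=0x30
[2+:2] bank=0 & 0x3 = 0x0; word=0x30
[1+:1] slot=1 & 0x1 = 0x1; word=0x32
[0+:1] seq=1 & 0x1 = 0x1; word=0x33
word = 0x33 → big-endian bytes:
  [0]=0x33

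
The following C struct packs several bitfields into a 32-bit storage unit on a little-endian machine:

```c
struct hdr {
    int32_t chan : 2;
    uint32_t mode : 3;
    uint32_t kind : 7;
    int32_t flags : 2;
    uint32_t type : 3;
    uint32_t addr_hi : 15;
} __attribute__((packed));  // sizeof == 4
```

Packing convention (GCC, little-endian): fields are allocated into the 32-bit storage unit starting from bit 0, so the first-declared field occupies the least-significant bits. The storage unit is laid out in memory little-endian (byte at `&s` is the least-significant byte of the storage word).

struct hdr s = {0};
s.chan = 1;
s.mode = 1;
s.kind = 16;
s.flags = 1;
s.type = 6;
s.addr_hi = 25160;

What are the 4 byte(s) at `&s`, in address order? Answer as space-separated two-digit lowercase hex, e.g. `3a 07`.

05 92 91 c4

chan:2 = 1 → 0x1 << 0 → word 0x00000001
mode:3 = 1 → 0x1 << 2 → word 0x00000005
kind:7 = 16 → 0x10 << 5 → word 0x00000205
flags:2 = 1 → 0x1 << 12 → word 0x00001205
type:3 = 6 → 0x6 << 14 → word 0x00019205
addr_hi:15 = 25160 → 0x6248 << 17 → word 0xc4919205
word = 0xc4919205 → little-endian bytes:
  [0]=0x05  [1]=0x92  [2]=0x91  [3]=0xc4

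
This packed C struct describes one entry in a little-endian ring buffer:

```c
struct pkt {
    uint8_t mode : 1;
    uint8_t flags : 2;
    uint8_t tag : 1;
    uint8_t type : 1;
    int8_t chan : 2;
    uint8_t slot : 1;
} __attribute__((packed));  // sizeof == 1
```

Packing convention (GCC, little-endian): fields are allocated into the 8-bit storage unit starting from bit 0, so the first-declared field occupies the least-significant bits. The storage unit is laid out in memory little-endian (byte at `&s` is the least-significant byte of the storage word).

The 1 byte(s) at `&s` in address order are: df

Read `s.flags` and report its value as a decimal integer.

3

[0]=0xdf (little-endian) → word 0xdf
mode [0+:1] = (word>>0) & 0x1 = 1
flags [1+:2] = (word>>1) & 0x3 = 3  ←
tag [3+:1] = (word>>3) & 0x1 = 1
type [4+:1] = (word>>4) & 0x1 = 1
chan [5+:2] = (word>>5) & 0x3 = 2
slot [7+:1] = (word>>7) & 0x1 = 1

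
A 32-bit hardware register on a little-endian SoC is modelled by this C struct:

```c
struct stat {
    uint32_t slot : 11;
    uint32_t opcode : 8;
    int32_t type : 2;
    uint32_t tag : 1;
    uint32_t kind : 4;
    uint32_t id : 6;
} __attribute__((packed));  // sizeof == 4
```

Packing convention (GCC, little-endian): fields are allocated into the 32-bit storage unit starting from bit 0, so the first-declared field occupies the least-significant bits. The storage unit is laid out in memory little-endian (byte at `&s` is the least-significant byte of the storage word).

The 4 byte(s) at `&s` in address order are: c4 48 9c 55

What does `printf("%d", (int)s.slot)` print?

196

[0]=0xc4 [1]=0x48 [2]=0x9c [3]=0x55 (little-endian) → word 0x559c48c4
slot:11 @ bit 0 → (0x559c48c4>>0)&0x7ff = 0xc4  ←
opcode:8 @ bit 11 → (0x559c48c4>>11)&0xff = 0x89
type:2 @ bit 19 → (0x559c48c4>>19)&0x3 = 0x3
tag:1 @ bit 21 → (0x559c48c4>>21)&0x1 = 0x0
kind:4 @ bit 22 → (0x559c48c4>>22)&0xf = 0x6
id:6 @ bit 26 → (0x559c48c4>>26)&0x3f = 0x15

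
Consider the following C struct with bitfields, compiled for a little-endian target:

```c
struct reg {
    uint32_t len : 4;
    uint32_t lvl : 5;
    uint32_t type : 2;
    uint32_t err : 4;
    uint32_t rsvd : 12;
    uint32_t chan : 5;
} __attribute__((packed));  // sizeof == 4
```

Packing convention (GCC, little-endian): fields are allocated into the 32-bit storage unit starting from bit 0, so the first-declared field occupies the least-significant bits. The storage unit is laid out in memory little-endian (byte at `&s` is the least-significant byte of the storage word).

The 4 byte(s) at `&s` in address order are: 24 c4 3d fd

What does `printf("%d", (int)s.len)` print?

4

[0]=0x24 [1]=0xc4 [2]=0x3d [3]=0xfd (little-endian) → word 0xfd3dc424
len [0+:4] = (word>>0) & 0xf = 4  ←
lvl [4+:5] = (word>>4) & 0x1f = 2
type [9+:2] = (word>>9) & 0x3 = 2
err [11+:4] = (word>>11) & 0xf = 8
rsvd [15+:12] = (word>>15) & 0xfff = 2683
chan [27+:5] = (word>>27) & 0x1f = 31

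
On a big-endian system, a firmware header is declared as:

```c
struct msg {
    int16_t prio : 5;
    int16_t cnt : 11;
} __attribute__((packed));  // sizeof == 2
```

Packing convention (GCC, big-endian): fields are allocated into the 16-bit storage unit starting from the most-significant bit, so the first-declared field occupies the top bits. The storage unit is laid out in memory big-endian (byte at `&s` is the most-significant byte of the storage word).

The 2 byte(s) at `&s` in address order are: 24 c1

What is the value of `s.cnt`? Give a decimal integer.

-831

[0]=0x24 [1]=0xc1 (big-endian) → word 0x24c1
prio:5 @ bit 11 → (0x24c1>>11)&0x1f = 0x4
cnt:11 @ bit 0 → (0x24c1>>0)&0x7ff = 0x4c1  ←
cnt signed 11b, MSB=1: 1217 - 2048 = -831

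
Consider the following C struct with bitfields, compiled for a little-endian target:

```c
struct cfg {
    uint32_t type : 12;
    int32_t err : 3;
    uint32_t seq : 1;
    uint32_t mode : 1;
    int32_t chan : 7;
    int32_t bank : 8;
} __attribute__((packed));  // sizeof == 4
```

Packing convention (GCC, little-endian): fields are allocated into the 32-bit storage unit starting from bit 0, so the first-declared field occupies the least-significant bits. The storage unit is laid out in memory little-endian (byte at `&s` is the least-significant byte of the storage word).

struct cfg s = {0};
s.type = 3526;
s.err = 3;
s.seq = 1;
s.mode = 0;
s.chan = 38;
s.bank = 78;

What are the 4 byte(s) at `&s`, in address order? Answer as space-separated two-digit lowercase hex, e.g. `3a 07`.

[0+:12] type=3526 & 0xfff = 0xdc6; word=0x00000dc6
[12+:3] err=3 & 0x7 = 0x3; word=0x00003dc6
[15+:1] seq=1 & 0x1 = 0x1; word=0x0000bdc6
[16+:1] mode=0 & 0x1 = 0x0; word=0x0000bdc6
[17+:7] chan=38 & 0x7f = 0x26; word=0x004cbdc6
[24+:8] bank=78 & 0xff = 0x4e; word=0x4e4cbdc6
word = 0x4e4cbdc6 → little-endian bytes:
  [0]=0xc6  [1]=0xbd  [2]=0x4c  [3]=0x4e

c6 bd 4c 4e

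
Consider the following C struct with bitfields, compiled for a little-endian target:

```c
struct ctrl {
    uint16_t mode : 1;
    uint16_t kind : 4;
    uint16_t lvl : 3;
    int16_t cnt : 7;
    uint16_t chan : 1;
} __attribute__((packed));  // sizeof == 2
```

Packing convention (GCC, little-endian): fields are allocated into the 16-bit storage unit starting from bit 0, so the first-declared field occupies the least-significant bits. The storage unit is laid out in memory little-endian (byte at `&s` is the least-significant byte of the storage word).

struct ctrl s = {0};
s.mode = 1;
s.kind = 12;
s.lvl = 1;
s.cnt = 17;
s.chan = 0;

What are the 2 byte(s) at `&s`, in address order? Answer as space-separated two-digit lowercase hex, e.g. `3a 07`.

39 11

mode (1b) val=1 bits=0x1 at bit 0: 0x0001
kind (4b) val=12 bits=0xc at bit 1: 0x0019
lvl (3b) val=1 bits=0x1 at bit 5: 0x0039
cnt (7b) val=17 bits=0x11 at bit 8: 0x1139
chan (1b) val=0 bits=0x0 at bit 15: 0x1139
word = 0x1139 → little-endian bytes:
  [0]=0x39  [1]=0x11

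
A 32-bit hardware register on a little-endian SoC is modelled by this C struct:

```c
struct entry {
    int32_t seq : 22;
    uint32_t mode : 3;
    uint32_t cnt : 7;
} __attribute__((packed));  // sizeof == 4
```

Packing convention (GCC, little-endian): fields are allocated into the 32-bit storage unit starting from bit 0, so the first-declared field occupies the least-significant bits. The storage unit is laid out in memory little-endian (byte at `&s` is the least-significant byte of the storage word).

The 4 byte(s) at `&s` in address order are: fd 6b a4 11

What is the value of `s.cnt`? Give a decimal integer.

[0]=0xfd [1]=0x6b [2]=0xa4 [3]=0x11 (little-endian) → word 0x11a46bfd
seq [0+:22] = (word>>0) & 0x3fffff = 2386941
mode [22+:3] = (word>>22) & 0x7 = 6
cnt [25+:7] = (word>>25) & 0x7f = 8  ←

8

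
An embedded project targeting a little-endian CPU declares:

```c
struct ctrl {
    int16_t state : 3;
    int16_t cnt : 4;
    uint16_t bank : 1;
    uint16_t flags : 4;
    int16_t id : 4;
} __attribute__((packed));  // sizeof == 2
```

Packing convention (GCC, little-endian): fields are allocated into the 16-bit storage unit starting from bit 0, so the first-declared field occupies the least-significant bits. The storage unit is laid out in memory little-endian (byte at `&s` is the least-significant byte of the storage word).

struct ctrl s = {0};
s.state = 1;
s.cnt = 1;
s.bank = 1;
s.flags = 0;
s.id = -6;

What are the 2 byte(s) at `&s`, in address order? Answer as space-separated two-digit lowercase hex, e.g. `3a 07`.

89 a0

[0+:3] state=1 & 0x7 = 0x1; word=0x0001
[3+:4] cnt=1 & 0xf = 0x1; word=0x0009
[7+:1] bank=1 & 0x1 = 0x1; word=0x0089
[8+:4] flags=0 & 0xf = 0x0; word=0x0089
[12+:4] id=-6 & 0xf = 0xa; word=0xa089
word = 0xa089 → little-endian bytes:
  [0]=0x89  [1]=0xa0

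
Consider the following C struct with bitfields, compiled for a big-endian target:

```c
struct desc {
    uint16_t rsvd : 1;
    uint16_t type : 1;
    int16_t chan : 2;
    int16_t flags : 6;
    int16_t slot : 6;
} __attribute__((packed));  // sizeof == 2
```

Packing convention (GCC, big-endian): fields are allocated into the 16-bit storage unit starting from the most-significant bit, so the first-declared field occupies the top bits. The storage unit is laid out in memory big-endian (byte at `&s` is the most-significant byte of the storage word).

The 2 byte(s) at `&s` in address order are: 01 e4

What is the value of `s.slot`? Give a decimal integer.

[0]=0x01 [1]=0xe4 (big-endian) → word 0x01e4
rsvd [15+:1] = (word>>15) & 0x1 = 0
type [14+:1] = (word>>14) & 0x1 = 0
chan [12+:2] = (word>>12) & 0x3 = 0
flags [6+:6] = (word>>6) & 0x3f = 7
slot [0+:6] = (word>>0) & 0x3f = 36  ←
slot signed 6b, MSB=1: 36 - 64 = -28

-28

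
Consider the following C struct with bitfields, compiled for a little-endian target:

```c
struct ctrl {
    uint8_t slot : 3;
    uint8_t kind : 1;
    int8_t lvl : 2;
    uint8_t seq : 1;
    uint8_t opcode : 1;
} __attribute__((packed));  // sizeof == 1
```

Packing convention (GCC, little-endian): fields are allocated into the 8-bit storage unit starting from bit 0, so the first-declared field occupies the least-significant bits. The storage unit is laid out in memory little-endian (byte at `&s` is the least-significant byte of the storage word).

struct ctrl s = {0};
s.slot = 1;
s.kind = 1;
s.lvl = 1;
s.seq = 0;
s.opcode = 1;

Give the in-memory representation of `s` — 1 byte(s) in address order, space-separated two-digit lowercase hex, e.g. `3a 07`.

99

slot (3b) val=1 bits=0x1 at bit 0: 0x01
kind (1b) val=1 bits=0x1 at bit 3: 0x09
lvl (2b) val=1 bits=0x1 at bit 4: 0x19
seq (1b) val=0 bits=0x0 at bit 6: 0x19
opcode (1b) val=1 bits=0x1 at bit 7: 0x99
word = 0x99 → little-endian bytes:
  [0]=0x99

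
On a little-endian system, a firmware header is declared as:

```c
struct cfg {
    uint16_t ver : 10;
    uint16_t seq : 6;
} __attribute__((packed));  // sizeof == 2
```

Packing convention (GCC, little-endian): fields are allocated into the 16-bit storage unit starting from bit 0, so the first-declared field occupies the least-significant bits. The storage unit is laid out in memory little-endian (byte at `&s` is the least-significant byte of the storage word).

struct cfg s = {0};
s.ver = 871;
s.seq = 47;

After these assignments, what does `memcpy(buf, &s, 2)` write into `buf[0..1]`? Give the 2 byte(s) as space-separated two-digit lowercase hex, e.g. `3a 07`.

67 bf

ver (10b) val=871 bits=0x367 at bit 0: 0x0367
seq (6b) val=47 bits=0x2f at bit 10: 0xbf67
word = 0xbf67 → little-endian bytes:
  [0]=0x67  [1]=0xbf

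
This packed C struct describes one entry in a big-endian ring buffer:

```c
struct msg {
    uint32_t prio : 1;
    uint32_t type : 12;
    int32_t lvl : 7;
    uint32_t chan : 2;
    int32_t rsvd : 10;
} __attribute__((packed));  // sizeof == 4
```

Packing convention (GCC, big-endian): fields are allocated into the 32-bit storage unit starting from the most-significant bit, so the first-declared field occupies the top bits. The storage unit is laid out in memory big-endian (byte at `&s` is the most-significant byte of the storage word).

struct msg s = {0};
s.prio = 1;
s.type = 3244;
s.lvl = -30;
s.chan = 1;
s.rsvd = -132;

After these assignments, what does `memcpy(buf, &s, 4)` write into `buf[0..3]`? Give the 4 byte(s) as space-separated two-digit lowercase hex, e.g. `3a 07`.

[31+:1] prio=1 & 0x1 = 0x1; word=0x80000000
[19+:12] type=3244 & 0xfff = 0xcac; word=0xe5600000
[12+:7] lvl=-30 & 0x7f = 0x62; word=0xe5662000
[10+:2] chan=1 & 0x3 = 0x1; word=0xe5662400
[0+:10] rsvd=-132 & 0x3ff = 0x37c; word=0xe566277c
word = 0xe566277c → big-endian bytes:
  [0]=0xe5  [1]=0x66  [2]=0x27  [3]=0x7c

e5 66 27 7c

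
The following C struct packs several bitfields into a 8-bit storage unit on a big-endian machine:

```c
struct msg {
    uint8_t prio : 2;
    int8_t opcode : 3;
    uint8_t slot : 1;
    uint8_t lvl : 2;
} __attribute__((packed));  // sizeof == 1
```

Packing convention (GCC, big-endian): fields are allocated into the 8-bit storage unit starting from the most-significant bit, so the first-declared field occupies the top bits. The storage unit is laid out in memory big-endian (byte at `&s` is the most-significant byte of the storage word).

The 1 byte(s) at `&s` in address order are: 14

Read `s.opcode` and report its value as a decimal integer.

2

[0]=0x14 (big-endian) → word 0x14
prio:2 @ bit 6 → (0x14>>6)&0x3 = 0x0
opcode:3 @ bit 3 → (0x14>>3)&0x7 = 0x2  ←
slot:1 @ bit 2 → (0x14>>2)&0x1 = 0x1
lvl:2 @ bit 0 → (0x14>>0)&0x3 = 0x0
opcode signed 3b, MSB=0: value = 2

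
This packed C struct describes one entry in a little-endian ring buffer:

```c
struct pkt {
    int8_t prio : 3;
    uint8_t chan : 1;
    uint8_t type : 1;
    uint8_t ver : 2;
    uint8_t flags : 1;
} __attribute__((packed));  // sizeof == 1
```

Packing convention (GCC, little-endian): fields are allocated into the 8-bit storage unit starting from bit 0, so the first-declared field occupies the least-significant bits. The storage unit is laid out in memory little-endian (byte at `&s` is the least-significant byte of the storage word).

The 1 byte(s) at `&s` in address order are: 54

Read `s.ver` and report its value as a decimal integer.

[0]=0x54 (little-endian) → word 0x54
prio:3 @ bit 0 → (0x54>>0)&0x7 = 0x4
chan:1 @ bit 3 → (0x54>>3)&0x1 = 0x0
type:1 @ bit 4 → (0x54>>4)&0x1 = 0x1
ver:2 @ bit 5 → (0x54>>5)&0x3 = 0x2  ←
flags:1 @ bit 7 → (0x54>>7)&0x1 = 0x0

2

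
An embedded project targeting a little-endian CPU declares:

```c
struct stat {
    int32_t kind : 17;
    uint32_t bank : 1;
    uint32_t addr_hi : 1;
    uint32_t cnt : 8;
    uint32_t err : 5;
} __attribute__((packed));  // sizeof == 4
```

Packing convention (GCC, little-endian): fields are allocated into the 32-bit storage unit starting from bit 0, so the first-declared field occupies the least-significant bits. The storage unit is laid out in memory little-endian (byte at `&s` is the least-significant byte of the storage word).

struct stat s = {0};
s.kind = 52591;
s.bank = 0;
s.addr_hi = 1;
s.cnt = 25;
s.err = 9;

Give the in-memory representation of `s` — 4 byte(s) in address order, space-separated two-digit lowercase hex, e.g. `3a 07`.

6f cd cc 48

kind (17b) val=52591 bits=0xcd6f at bit 0: 0x0000cd6f
bank (1b) val=0 bits=0x0 at bit 17: 0x0000cd6f
addr_hi (1b) val=1 bits=0x1 at bit 18: 0x0004cd6f
cnt (8b) val=25 bits=0x19 at bit 19: 0x00cccd6f
err (5b) val=9 bits=0x9 at bit 27: 0x48cccd6f
word = 0x48cccd6f → little-endian bytes:
  [0]=0x6f  [1]=0xcd  [2]=0xcc  [3]=0x48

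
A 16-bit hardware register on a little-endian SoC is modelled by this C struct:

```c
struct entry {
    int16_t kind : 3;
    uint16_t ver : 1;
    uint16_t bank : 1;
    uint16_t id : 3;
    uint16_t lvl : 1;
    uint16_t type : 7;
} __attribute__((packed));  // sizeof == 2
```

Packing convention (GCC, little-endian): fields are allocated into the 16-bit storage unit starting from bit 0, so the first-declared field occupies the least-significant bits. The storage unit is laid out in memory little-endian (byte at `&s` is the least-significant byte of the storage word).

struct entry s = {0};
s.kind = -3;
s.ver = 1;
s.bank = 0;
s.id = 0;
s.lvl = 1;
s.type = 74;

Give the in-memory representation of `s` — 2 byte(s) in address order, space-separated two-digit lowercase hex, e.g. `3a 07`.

0d 95

kind (3b) val=-3 bits=0x5 at bit 0: 0x0005
ver (1b) val=1 bits=0x1 at bit 3: 0x000d
bank (1b) val=0 bits=0x0 at bit 4: 0x000d
id (3b) val=0 bits=0x0 at bit 5: 0x000d
lvl (1b) val=1 bits=0x1 at bit 8: 0x010d
type (7b) val=74 bits=0x4a at bit 9: 0x950d
word = 0x950d → little-endian bytes:
  [0]=0x0d  [1]=0x95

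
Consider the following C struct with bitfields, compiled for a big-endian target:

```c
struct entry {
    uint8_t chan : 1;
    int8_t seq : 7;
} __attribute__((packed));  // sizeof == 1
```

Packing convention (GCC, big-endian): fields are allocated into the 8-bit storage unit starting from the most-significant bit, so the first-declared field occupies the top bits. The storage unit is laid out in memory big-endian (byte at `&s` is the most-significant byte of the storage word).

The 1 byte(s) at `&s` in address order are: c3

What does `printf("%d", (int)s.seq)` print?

-61

[0]=0xc3 (big-endian) → word 0xc3
chan:1 @ bit 7 → (0xc3>>7)&0x1 = 0x1
seq:7 @ bit 0 → (0xc3>>0)&0x7f = 0x43  ←
seq signed 7b, MSB=1: 67 - 128 = -61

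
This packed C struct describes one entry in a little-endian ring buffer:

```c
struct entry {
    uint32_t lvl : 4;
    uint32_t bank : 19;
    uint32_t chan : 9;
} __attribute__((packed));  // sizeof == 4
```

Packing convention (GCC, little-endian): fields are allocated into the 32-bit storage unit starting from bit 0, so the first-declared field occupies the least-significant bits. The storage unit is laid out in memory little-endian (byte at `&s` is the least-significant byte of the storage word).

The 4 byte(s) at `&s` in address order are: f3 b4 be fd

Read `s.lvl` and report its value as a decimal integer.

[0]=0xf3 [1]=0xb4 [2]=0xbe [3]=0xfd (little-endian) → word 0xfdbeb4f3
lvl [0+:4] = (word>>0) & 0xf = 3  ←
bank [4+:19] = (word>>4) & 0x7ffff = 256847
chan [23+:9] = (word>>23) & 0x1ff = 507

3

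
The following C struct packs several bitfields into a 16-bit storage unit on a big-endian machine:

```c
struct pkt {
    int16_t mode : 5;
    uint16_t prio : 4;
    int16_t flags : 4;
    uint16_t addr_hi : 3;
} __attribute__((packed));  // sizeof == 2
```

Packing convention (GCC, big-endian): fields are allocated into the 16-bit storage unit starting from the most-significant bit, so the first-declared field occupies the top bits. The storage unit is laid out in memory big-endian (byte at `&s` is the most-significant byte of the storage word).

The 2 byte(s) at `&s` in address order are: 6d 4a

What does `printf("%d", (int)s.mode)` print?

[0]=0x6d [1]=0x4a (big-endian) → word 0x6d4a
mode [11+:5] = (word>>11) & 0x1f = 13  ←
prio [7+:4] = (word>>7) & 0xf = 10
flags [3+:4] = (word>>3) & 0xf = 9
addr_hi [0+:3] = (word>>0) & 0x7 = 2
mode signed 5b, MSB=0: value = 13

13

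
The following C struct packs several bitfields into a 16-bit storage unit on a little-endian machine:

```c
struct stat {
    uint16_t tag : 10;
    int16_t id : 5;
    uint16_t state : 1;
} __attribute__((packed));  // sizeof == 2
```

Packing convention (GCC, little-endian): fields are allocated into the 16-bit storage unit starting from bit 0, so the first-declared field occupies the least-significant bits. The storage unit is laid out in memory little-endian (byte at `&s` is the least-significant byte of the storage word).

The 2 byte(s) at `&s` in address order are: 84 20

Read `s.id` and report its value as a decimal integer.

8

[0]=0x84 [1]=0x20 (little-endian) → word 0x2084
tag:10 @ bit 0 → (0x2084>>0)&0x3ff = 0x84
id:5 @ bit 10 → (0x2084>>10)&0x1f = 0x8  ←
state:1 @ bit 15 → (0x2084>>15)&0x1 = 0x0
id signed 5b, MSB=0: value = 8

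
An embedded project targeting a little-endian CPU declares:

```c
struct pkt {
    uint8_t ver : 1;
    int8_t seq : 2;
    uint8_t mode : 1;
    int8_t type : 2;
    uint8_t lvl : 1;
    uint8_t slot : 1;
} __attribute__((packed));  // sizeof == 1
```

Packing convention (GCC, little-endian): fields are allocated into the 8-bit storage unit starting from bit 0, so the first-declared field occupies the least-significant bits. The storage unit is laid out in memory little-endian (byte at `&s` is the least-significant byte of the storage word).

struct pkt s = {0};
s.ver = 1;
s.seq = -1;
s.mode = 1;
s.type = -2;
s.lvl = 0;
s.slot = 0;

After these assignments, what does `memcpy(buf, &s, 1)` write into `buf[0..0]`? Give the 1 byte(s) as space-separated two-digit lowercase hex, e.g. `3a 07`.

[0+:1] ver=1 & 0x1 = 0x1; word=0x01
[1+:2] seq=-1 & 0x3 = 0x3; word=0x07
[3+:1] mode=1 & 0x1 = 0x1; word=0x0f
[4+:2] type=-2 & 0x3 = 0x2; word=0x2f
[6+:1] lvl=0 & 0x1 = 0x0; word=0x2f
[7+:1] slot=0 & 0x1 = 0x0; word=0x2f
word = 0x2f → little-endian bytes:
  [0]=0x2f

2f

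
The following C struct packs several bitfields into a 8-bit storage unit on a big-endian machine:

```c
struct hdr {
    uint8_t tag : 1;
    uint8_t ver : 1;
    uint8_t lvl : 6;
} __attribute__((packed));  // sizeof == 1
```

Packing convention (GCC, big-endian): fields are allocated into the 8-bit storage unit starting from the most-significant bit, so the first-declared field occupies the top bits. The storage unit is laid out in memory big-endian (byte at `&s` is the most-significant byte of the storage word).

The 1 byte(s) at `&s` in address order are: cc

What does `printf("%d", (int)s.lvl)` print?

[0]=0xcc (big-endian) → word 0xcc
tag:1 @ bit 7 → (0xcc>>7)&0x1 = 0x1
ver:1 @ bit 6 → (0xcc>>6)&0x1 = 0x1
lvl:6 @ bit 0 → (0xcc>>0)&0x3f = 0xc  ←

12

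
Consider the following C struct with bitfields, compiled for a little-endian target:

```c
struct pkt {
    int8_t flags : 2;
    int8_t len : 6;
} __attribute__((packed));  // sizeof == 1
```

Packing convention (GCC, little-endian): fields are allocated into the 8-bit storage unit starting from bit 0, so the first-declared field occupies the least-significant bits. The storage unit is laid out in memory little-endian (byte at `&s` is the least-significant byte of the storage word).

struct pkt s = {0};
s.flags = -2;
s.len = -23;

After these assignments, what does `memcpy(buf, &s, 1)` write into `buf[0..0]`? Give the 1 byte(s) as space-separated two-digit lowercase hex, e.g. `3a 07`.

a6

[0+:2] flags=-2 & 0x3 = 0x2; word=0x02
[2+:6] len=-23 & 0x3f = 0x29; word=0xa6
word = 0xa6 → little-endian bytes:
  [0]=0xa6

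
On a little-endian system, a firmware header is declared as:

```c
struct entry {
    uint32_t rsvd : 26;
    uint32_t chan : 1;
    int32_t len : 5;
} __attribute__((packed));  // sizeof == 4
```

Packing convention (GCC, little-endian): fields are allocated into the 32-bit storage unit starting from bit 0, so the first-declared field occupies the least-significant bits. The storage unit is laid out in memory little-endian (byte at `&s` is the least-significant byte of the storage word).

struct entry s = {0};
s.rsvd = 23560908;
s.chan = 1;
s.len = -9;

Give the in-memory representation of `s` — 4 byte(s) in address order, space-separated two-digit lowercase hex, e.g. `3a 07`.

[0+:26] rsvd=23560908 & 0x3ffffff = 0x16782cc; word=0x016782cc
[26+:1] chan=1 & 0x1 = 0x1; word=0x056782cc
[27+:5] len=-9 & 0x1f = 0x17; word=0xbd6782cc
word = 0xbd6782cc → little-endian bytes:
  [0]=0xcc  [1]=0x82  [2]=0x67  [3]=0xbd

cc 82 67 bd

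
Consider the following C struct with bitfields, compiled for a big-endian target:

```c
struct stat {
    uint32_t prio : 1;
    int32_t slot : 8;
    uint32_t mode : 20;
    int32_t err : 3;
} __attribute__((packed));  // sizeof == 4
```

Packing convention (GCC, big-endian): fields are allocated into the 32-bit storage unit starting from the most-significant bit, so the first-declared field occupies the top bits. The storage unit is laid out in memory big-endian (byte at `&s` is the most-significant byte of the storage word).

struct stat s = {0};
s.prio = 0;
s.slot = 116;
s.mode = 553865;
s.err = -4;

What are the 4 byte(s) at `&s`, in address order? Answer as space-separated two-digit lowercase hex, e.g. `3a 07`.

prio (1b) val=0 bits=0x0 at bit 31: 0x00000000
slot (8b) val=116 bits=0x74 at bit 23: 0x3a000000
mode (20b) val=553865 bits=0x87389 at bit 3: 0x3a439c48
err (3b) val=-4 bits=0x4 at bit 0: 0x3a439c4c
word = 0x3a439c4c → big-endian bytes:
  [0]=0x3a  [1]=0x43  [2]=0x9c  [3]=0x4c

3a 43 9c 4c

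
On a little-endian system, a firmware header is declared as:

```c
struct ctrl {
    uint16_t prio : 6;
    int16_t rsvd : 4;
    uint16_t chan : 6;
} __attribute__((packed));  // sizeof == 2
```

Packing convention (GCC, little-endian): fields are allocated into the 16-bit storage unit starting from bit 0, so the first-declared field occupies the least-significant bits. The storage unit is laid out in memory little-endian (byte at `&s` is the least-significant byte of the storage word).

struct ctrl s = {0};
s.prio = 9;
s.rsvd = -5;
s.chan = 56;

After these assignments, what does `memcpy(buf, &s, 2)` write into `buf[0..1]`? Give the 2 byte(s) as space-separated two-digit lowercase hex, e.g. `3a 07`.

c9 e2

[0+:6] prio=9 & 0x3f = 0x9; word=0x0009
[6+:4] rsvd=-5 & 0xf = 0xb; word=0x02c9
[10+:6] chan=56 & 0x3f = 0x38; word=0xe2c9
word = 0xe2c9 → little-endian bytes:
  [0]=0xc9  [1]=0xe2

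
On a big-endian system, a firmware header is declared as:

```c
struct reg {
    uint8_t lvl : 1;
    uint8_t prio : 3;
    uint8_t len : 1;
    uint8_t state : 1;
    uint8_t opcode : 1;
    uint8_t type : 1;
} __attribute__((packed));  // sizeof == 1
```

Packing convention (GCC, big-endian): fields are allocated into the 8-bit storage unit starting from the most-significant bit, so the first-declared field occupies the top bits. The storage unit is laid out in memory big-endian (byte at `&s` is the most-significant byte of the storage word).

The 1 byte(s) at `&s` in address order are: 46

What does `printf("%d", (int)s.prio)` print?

4

[0]=0x46 (big-endian) → word 0x46
lvl:1 @ bit 7 → (0x46>>7)&0x1 = 0x0
prio:3 @ bit 4 → (0x46>>4)&0x7 = 0x4  ←
len:1 @ bit 3 → (0x46>>3)&0x1 = 0x0
state:1 @ bit 2 → (0x46>>2)&0x1 = 0x1
opcode:1 @ bit 1 → (0x46>>1)&0x1 = 0x1
type:1 @ bit 0 → (0x46>>0)&0x1 = 0x0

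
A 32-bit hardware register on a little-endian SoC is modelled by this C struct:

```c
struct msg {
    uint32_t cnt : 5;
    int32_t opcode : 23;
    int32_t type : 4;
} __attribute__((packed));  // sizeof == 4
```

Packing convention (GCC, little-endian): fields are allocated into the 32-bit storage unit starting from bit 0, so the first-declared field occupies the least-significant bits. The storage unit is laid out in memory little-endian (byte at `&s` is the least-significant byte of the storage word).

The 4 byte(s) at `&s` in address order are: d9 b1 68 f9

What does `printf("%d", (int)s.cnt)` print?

[0]=0xd9 [1]=0xb1 [2]=0x68 [3]=0xf9 (little-endian) → word 0xf968b1d9
cnt [0+:5] = (word>>0) & 0x1f = 25  ←
opcode [5+:23] = (word>>5) & 0x7fffff = 4933006
type [28+:4] = (word>>28) & 0xf = 15

25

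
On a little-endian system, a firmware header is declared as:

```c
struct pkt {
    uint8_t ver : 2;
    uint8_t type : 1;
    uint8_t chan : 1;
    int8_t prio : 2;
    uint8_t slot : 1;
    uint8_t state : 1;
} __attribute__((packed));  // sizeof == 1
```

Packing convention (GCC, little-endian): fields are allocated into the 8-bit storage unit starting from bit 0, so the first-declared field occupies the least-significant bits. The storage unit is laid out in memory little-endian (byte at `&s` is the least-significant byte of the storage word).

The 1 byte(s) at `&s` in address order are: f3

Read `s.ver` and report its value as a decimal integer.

[0]=0xf3 (little-endian) → word 0xf3
ver:2 @ bit 0 → (0xf3>>0)&0x3 = 0x3  ←
type:1 @ bit 2 → (0xf3>>2)&0x1 = 0x0
chan:1 @ bit 3 → (0xf3>>3)&0x1 = 0x0
prio:2 @ bit 4 → (0xf3>>4)&0x3 = 0x3
slot:1 @ bit 6 → (0xf3>>6)&0x1 = 0x1
state:1 @ bit 7 → (0xf3>>7)&0x1 = 0x1

3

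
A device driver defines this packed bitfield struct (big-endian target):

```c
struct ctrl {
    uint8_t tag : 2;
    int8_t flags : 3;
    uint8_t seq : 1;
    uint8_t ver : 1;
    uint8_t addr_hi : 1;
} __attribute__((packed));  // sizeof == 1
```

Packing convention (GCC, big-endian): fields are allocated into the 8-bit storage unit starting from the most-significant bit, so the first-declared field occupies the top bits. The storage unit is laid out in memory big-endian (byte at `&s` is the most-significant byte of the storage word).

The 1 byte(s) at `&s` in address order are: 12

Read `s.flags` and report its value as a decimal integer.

2

[0]=0x12 (big-endian) → word 0x12
tag [6+:2] = (word>>6) & 0x3 = 0
flags [3+:3] = (word>>3) & 0x7 = 2  ←
seq [2+:1] = (word>>2) & 0x1 = 0
ver [1+:1] = (word>>1) & 0x1 = 1
addr_hi [0+:1] = (word>>0) & 0x1 = 0
flags signed 3b, MSB=0: value = 2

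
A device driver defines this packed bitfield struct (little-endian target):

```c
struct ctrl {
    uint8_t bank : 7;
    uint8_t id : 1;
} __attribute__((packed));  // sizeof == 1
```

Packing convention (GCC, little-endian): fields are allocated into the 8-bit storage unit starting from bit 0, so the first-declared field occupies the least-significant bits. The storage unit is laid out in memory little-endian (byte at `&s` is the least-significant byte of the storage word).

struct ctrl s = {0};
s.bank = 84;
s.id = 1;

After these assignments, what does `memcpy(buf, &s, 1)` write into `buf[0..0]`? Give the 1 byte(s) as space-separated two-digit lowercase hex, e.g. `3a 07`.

bank (7b) val=84 bits=0x54 at bit 0: 0x54
id (1b) val=1 bits=0x1 at bit 7: 0xd4
word = 0xd4 → little-endian bytes:
  [0]=0xd4

d4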